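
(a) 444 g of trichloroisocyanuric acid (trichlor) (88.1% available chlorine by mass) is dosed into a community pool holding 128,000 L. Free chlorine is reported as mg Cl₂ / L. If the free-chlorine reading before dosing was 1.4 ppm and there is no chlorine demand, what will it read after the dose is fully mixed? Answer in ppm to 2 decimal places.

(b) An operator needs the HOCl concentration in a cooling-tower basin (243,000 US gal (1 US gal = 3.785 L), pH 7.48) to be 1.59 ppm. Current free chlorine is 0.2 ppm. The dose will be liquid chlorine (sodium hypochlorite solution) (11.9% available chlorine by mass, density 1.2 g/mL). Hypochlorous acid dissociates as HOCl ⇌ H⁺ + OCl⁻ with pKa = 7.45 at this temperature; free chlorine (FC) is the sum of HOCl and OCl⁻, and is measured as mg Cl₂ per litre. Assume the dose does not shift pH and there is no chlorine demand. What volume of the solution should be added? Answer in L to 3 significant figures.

(a) 4.46 ppm; (b) 19.9 L

(a) Available chlorine delivered: 444 g × 0.881 = 391.2 g as Cl₂.
(a) Concentration rise: 391.2 g / 128,000 L = 3.056 mg/L = 3.06 ppm.
(a) Final FC: 1.4 + 3.06 = 4.46 ppm.

(b) Volume: 243,000 US gal × 3.785 L/gal = 919,755 L.
(b) [OCl⁻]/[HOCl] = 10^(pH − pKa) = 10^(7.48 − 7.45) = 1.072; fraction as HOCl = 1/(1 + 1.072) = 0.4827.
(b) Free chlorine required for 1.59 ppm HOCl: 1.59 / 0.4827 = 3.294 ppm.
(b) FC to add: 3.294 − 0.2 = 3.094 mg/L as Cl₂.
(b) Cl₂ equivalent: 3.094 mg/L × 919,755 L = 2845 g.
(b) Product at 11.9% available Cl: 2845 / 0.119 = 23,910 g.
(b) Volume: 23,910 g ÷ 1.2 g/mL = 19,930 mL.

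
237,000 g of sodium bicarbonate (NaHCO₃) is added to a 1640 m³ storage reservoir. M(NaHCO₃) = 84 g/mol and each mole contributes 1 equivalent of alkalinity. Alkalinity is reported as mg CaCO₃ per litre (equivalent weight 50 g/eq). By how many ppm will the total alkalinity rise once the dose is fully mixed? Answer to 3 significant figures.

86.0 ppm

Volume: 1640 m³ = 1,640,000 L.
Moles of NaHCO₃: 237,000 g ÷ 84 g/mol = 2821 mol → 2821 eq of alkalinity.
As CaCO₃: 2821 eq × 50 g/eq = 141,100 g.
Rise: 141,100 g / 1,640,000 L × 1000 = 86.02 mg/L.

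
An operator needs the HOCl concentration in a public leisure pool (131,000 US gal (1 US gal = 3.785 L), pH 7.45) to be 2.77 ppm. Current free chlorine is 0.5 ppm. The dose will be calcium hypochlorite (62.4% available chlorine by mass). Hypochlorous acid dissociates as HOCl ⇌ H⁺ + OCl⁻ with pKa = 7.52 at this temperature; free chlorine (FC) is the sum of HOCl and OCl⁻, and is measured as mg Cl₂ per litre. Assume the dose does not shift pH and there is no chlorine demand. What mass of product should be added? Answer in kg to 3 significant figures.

Volume: 131,000 US gal × 3.785 L/gal = 495,835 L.
[OCl⁻]/[HOCl] = 10^(pH − pKa) = 10^(7.45 − 7.52) = 0.8511; fraction as HOCl = 1/(1 + 0.8511) = 0.5402.
Free chlorine required for 2.77 ppm HOCl: 2.77 / 0.5402 = 5.128 ppm.
FC to add: 5.128 − 0.5 = 4.628 mg/L as Cl₂.
Cl₂ equivalent: 4.628 mg/L × 495,835 L = 2295 g.
Product at 62.4% available Cl: 2295 / 0.624 = 3677 g.

3.68 kg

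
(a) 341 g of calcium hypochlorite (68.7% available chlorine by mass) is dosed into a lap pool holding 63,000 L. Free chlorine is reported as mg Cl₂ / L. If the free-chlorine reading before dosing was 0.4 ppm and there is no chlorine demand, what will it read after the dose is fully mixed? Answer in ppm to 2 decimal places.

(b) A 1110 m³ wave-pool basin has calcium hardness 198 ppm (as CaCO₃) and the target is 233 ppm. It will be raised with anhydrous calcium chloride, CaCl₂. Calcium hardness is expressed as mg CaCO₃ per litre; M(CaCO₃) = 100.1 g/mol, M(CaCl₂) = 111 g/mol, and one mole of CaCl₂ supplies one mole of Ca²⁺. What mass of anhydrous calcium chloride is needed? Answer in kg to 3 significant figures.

(a) 4.12 ppm; (b) 43.1 kg

(a) Available chlorine delivered: 341 g × 0.687 = 234.3 g as Cl₂.
(a) Concentration rise: 234.3 g / 63,000 L = 3.719 mg/L = 3.72 ppm.
(a) Final FC: 0.4 + 3.72 = 4.12 ppm.

(b) Volume: 1110 m³ = 1,110,000 L.
(b) Hardness to add: (233 − 198) = 35 mg/L as CaCO₃ × 1,110,000 L = 38,850 g as CaCO₃.
(b) Moles of Ca²⁺ (1 mol Ca²⁺ ≡ 1 mol CaCO₃): 38,850 / 100.1 g/mol = 388.1 mol.
(b) Mass of CaCl₂: 388.1 × 111 = 43,080 g.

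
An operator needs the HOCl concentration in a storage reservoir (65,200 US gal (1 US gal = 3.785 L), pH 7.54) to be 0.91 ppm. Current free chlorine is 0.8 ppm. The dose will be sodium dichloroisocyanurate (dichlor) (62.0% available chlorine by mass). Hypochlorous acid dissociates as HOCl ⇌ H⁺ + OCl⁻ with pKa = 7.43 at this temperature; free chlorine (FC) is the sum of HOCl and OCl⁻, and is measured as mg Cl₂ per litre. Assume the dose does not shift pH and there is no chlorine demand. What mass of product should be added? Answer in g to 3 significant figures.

Volume: 65,200 US gal × 3.785 L/gal = 246,782 L.
[OCl⁻]/[HOCl] = 10^(pH − pKa) = 10^(7.54 − 7.43) = 1.288; fraction as HOCl = 1/(1 + 1.288) = 0.437.
Free chlorine required for 0.91 ppm HOCl: 0.91 / 0.437 = 2.082 ppm.
FC to add: 2.082 − 0.8 = 1.282 mg/L as Cl₂.
Cl₂ equivalent: 1.282 mg/L × 246,782 L = 316.5 g.
Product at 62.0% available Cl: 316.5 / 0.62 = 510.4 g.

510 g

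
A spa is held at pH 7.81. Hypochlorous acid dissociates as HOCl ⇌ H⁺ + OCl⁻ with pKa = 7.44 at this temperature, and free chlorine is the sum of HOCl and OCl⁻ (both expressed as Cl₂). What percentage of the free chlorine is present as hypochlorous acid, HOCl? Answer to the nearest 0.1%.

[OCl⁻]/[HOCl] = 10^(pH − pKa) = 10^(7.81 − 7.44) = 10^0.37 = 2.344.
Fraction as HOCl = 1 / (1 + 2.344) = 0.299.

29.9%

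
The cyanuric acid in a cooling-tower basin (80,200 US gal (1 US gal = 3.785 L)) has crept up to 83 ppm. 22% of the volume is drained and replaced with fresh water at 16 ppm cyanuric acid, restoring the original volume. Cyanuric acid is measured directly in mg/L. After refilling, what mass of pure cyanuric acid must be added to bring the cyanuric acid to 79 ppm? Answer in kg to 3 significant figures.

Volume: 80,200 US gal × 3.785 L/gal = 303,557 L.
After draining 22% and refilling: 83 × 0.78 + 16 × 0.22 = 68.26 ppm.
Deficit to target: 79 − 68.26 = 10.74 mg/L.
Mass: 10.74 mg/L × 303,557 L = 3260 g cyanuric acid.

3.26 kg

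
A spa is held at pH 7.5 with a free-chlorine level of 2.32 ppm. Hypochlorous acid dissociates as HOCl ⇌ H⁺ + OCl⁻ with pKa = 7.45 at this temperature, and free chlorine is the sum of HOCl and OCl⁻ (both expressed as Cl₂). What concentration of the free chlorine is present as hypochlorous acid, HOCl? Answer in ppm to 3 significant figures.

[OCl⁻]/[HOCl] = 10^(pH − pKa) = 10^(7.5 − 7.45) = 10^0.05 = 1.122.
Fraction as HOCl = 1 / (1 + 1.122) = 0.4712.
HOCl = 0.4712 × 2.32 ppm = 1.093 ppm.

1.09 ppm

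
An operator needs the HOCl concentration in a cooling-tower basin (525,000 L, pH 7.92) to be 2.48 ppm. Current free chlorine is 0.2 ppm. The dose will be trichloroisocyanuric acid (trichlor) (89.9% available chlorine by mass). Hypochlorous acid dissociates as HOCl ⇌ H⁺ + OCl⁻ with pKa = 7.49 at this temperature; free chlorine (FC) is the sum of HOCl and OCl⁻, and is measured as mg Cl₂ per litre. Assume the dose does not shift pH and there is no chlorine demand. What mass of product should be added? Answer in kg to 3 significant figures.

5.23 kg

[OCl⁻]/[HOCl] = 10^(pH − pKa) = 10^(7.92 − 7.49) = 2.692; fraction as HOCl = 1/(1 + 2.692) = 0.2709.
Free chlorine required for 2.48 ppm HOCl: 2.48 / 0.2709 = 9.155 ppm.
FC to add: 9.155 − 0.2 = 8.955 mg/L as Cl₂.
Cl₂ equivalent: 8.955 mg/L × 525,000 L = 4701 g.
Product at 89.9% available Cl: 4701 / 0.899 = 5230 g.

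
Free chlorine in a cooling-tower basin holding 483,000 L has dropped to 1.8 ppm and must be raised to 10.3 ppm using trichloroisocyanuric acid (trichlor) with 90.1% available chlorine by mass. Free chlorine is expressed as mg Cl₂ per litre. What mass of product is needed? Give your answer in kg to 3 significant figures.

4.56 kg

Chlorine deficit: 10.3 − 1.8 = 8.5 ppm = 8.5 mg/L as Cl₂.
Cl₂ equivalent needed: 8.5 mg/L × 483,000 L = 4,106,000 mg = 4106 g.
Product at 90.1% available chlorine: 4106 / 0.901 = 4557 g.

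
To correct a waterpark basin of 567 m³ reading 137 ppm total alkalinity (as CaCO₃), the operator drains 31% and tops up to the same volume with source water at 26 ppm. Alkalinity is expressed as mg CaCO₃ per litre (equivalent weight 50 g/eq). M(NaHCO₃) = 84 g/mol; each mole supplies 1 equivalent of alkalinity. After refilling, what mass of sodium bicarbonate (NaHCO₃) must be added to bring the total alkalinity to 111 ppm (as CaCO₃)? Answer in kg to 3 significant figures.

8.01 kg

Volume: 567 m³ = 567,000 L.
After draining 31% and refilling: 137 × 0.69 + 26 × 0.31 = 102.59 ppm.
Deficit to target: 111 − 102.59 = 8.41 mg/L.
As CaCO₃: 8.41 mg/L × 567,000 L = 4768 g; ÷ 50 g/eq ÷ 1 = 95.37 mol NaHCO₃.
Mass: 95.37 × 84 = 8011 g.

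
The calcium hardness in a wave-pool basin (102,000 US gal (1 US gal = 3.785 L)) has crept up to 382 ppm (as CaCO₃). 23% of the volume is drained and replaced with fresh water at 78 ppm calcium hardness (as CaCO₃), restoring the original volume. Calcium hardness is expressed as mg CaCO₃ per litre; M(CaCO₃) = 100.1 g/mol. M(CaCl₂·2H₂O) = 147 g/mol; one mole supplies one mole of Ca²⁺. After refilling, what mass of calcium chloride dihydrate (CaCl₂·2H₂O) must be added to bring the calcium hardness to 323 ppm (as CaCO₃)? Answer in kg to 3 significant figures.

6.19 kg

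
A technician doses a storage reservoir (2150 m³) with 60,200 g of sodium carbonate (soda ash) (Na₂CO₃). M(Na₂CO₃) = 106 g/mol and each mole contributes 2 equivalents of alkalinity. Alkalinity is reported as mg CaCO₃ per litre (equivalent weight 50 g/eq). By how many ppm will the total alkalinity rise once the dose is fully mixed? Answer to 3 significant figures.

Volume: 2150 m³ = 2,150,000 L.
Moles of Na₂CO₃: 60,200 g ÷ 106 g/mol = 567.9 mol → 1136 eq of alkalinity.
As CaCO₃: 1136 eq × 50 g/eq = 56,790 g.
Rise: 56,790 g / 2,150,000 L × 1000 = 26.42 mg/L.

26.4 ppm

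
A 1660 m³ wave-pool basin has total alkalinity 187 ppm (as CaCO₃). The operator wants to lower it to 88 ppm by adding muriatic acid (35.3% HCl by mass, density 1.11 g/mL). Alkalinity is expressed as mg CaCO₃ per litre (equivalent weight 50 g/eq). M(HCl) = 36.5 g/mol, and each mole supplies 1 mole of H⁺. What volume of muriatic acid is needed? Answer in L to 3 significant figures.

306 L

Volume: 1660 m³ = 1,660,000 L.
Alkalinity to neutralize: (187 − 88) = 99 mg/L as CaCO₃ × 1,660,000 L = 164,300 g as CaCO₃.
Equivalents of H⁺ required: 164,300 ÷ 50 g/eq = 3287 eq = 3287 mol HCl.
Mass of HCl: 3287 × 36.5 = 120,000 g.
Mass of 35.3% solution: 120,000 / 0.353 = 339,900 g.
Volume: 339,900 g ÷ 1.11 g/mL = 306,200 mL.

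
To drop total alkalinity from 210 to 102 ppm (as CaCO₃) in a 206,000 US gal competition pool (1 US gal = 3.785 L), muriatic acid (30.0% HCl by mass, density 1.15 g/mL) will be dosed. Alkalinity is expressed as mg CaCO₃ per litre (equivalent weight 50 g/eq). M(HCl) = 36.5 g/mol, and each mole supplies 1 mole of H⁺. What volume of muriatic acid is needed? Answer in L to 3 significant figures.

178 L

Volume: 206,000 US gal × 3.785 L/gal = 779,710 L.
Alkalinity to neutralize: (210 − 102) = 108 mg/L as CaCO₃ × 779,710 L = 84,210 g as CaCO₃.
Equivalents of H⁺ required: 84,210 ÷ 50 g/eq = 1684 eq = 1684 mol HCl.
Mass of HCl: 1684 × 36.5 = 61,470 g.
Mass of 30.0% solution: 61,470 / 0.3 = 204,900 g.
Volume: 204,900 g ÷ 1.15 g/mL = 178,200 mL.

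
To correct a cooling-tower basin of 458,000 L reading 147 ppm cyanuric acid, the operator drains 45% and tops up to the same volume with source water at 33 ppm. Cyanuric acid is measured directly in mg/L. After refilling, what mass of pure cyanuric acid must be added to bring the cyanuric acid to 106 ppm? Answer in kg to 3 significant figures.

After draining 45% and refilling: 147 × 0.55 + 33 × 0.45 = 95.7 ppm.
Deficit to target: 106 − 95.7 = 10.3 mg/L.
Mass: 10.3 mg/L × 458,000 L = 4717 g cyanuric acid.

4.72 kg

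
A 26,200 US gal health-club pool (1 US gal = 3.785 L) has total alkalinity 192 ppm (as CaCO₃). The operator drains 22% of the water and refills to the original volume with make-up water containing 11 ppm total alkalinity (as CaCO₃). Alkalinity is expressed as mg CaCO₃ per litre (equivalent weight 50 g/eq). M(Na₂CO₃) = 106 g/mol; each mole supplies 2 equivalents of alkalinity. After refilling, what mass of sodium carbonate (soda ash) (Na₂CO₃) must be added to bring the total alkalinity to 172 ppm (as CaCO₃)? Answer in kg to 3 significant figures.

2.08 kg

Volume: 26,200 US gal × 3.785 L/gal = 99,167 L.
After draining 22% and refilling: 192 × 0.78 + 11 × 0.22 = 152.18 ppm.
Deficit to target: 172 − 152.18 = 19.82 mg/L.
As CaCO₃: 19.82 mg/L × 99,167 L = 1965 g; ÷ 50 g/eq ÷ 2 = 19.65 mol Na₂CO₃.
Mass: 19.65 × 106 = 2083 g.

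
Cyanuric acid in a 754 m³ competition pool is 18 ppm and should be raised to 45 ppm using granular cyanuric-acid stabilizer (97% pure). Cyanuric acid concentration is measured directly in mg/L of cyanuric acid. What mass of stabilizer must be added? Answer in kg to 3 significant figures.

Volume: 754 m³ = 754,000 L.
CYA to add: (45 − 18) = 27 mg/L × 754,000 L = 20,360 g cyanuric acid.
At 97% purity: 20,360 / 0.97 = 20,990 g product.

21.0 kg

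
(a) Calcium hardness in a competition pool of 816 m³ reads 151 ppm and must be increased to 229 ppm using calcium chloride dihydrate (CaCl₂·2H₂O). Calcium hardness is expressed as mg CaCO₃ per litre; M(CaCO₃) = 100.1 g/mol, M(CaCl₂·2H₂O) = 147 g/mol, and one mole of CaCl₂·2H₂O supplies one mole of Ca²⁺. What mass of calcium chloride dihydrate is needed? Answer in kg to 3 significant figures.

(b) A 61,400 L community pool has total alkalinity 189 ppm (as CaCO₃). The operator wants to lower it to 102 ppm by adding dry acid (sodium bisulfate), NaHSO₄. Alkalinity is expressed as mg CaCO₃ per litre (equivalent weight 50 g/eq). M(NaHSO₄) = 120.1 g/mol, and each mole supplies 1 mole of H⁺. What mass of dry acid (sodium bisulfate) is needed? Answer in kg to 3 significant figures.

(a) 93.5 kg; (b) 12.8 kg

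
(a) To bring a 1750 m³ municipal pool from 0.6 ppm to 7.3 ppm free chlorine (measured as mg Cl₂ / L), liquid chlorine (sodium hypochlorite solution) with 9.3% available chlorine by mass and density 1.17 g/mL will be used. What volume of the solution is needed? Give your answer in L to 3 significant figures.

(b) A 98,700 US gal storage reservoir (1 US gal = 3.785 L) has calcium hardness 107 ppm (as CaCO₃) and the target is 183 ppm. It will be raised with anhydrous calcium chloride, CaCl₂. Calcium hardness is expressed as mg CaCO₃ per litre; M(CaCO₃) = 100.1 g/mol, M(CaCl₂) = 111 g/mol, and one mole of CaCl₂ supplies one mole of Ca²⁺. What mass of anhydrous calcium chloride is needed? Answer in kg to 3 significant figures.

(a) 108 L; (b) 31.5 kg

(a) Volume: 1750 m³ = 1,750,000 L.
(a) Chlorine deficit: 7.3 − 0.6 = 6.7 ppm = 6.7 mg/L as Cl₂.
(a) Cl₂ equivalent needed: 6.7 mg/L × 1,750,000 L = 11,720,000 mg = 11,720 g.
(a) Product at 9.3% available chlorine: 11,720 / 0.093 = 126,100 g.
(a) Volume at density 1.17 g/mL: 126,100 g ÷ 1.17 g/mL = 107,800 mL.

(b) Volume: 98,700 US gal × 3.785 L/gal = 373,580 L.
(b) Hardness to add: (183 − 107) = 76 mg/L as CaCO₃ × 373,580 L = 28,390 g as CaCO₃.
(b) Moles of Ca²⁺ (1 mol Ca²⁺ ≡ 1 mol CaCO₃): 28,390 / 100.1 g/mol = 283.6 mol.
(b) Mass of CaCl₂: 283.6 × 111 = 31,480 g.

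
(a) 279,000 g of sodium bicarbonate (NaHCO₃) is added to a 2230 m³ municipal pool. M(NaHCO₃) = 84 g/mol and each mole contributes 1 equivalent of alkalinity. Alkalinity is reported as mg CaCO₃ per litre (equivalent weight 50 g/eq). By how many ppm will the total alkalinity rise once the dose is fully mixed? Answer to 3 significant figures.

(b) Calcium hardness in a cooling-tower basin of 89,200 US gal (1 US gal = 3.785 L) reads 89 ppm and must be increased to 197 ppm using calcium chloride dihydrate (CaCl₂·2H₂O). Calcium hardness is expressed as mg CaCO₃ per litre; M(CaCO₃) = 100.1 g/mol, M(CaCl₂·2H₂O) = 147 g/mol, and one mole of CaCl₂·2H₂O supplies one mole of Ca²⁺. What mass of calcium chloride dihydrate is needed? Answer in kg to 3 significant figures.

(a) Volume: 2230 m³ = 2,230,000 L.
(a) Moles of NaHCO₃: 279,000 g ÷ 84 g/mol = 3321 mol → 3321 eq of alkalinity.
(a) As CaCO₃: 3321 eq × 50 g/eq = 166,100 g.
(a) Rise: 166,100 g / 2,230,000 L × 1000 = 74.47 mg/L.

(b) Volume: 89,200 US gal × 3.785 L/gal = 337,622 L.
(b) Hardness to add: (197 − 89) = 108 mg/L as CaCO₃ × 337,622 L = 36,460 g as CaCO₃.
(b) Moles of Ca²⁺ (1 mol Ca²⁺ ≡ 1 mol CaCO₃): 36,460 / 100.1 g/mol = 364.3 mol.
(b) Mass of CaCl₂·2H₂O: 364.3 × 147 = 53,550 g.

(a) 74.5 ppm; (b) 53.5 kg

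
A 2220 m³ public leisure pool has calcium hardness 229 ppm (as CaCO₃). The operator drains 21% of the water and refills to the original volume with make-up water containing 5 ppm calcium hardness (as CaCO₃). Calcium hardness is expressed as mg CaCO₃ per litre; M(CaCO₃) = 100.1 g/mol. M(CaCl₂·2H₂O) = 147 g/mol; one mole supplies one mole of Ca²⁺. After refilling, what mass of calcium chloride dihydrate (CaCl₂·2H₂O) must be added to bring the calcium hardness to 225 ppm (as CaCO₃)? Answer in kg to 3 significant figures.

140 kg

Volume: 2220 m³ = 2,220,000 L.
After draining 21% and refilling: 229 × 0.79 + 5 × 0.21 = 181.96 ppm.
Deficit to target: 225 − 181.96 = 43.04 mg/L.
As CaCO₃: 43.04 mg/L × 2,220,000 L = 95,550 g; ÷ 100.1 = 954.5 mol Ca²⁺.
Mass: 954.5 × 147 = 140,300 g.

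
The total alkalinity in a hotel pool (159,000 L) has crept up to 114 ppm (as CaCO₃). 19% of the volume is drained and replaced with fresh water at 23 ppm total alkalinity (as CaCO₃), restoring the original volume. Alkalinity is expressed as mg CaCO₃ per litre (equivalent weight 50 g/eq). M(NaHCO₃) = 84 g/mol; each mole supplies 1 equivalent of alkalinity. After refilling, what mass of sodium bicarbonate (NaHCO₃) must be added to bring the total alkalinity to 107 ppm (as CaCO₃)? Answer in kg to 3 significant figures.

2.75 kg

After draining 19% and refilling: 114 × 0.81 + 23 × 0.19 = 96.71 ppm.
Deficit to target: 107 − 96.71 = 10.29 mg/L.
As CaCO₃: 10.29 mg/L × 159,000 L = 1636 g; ÷ 50 g/eq ÷ 1 = 32.72 mol NaHCO₃.
Mass: 32.72 × 84 = 2749 g.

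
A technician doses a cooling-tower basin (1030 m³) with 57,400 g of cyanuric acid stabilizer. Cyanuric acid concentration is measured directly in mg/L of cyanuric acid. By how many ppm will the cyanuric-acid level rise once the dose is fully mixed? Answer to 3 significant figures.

55.7 ppm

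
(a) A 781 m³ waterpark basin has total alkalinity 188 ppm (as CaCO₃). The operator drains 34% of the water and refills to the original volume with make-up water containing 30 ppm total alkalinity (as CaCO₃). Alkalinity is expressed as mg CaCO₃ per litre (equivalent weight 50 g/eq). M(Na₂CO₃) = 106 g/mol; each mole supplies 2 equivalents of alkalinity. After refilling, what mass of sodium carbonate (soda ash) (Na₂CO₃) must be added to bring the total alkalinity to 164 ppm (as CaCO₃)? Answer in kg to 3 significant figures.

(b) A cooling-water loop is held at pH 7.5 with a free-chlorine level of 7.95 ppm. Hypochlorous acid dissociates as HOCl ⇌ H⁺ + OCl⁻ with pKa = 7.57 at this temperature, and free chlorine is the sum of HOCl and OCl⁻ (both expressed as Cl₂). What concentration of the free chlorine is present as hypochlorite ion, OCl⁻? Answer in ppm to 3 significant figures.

(a) 24.6 kg; (b) 3.66 ppm

(a) Volume: 781 m³ = 781,000 L.
(a) After draining 34% and refilling: 188 × 0.66 + 30 × 0.34 = 134.28 ppm.
(a) Deficit to target: 164 − 134.28 = 29.72 mg/L.
(a) As CaCO₃: 29.72 mg/L × 781,000 L = 23,210 g; ÷ 50 g/eq ÷ 2 = 232.1 mol Na₂CO₃.
(a) Mass: 232.1 × 106 = 24,600 g.

(b) [OCl⁻]/[HOCl] = 10^(pH − pKa) = 10^(7.5 − 7.57) = 10^-0.07 = 0.8511.
(b) Fraction as HOCl = 1 / (1 + 0.8511) = 0.5402.
(b) OCl⁻ = (1 − 0.5402) × 7.95 ppm = 3.655 ppm.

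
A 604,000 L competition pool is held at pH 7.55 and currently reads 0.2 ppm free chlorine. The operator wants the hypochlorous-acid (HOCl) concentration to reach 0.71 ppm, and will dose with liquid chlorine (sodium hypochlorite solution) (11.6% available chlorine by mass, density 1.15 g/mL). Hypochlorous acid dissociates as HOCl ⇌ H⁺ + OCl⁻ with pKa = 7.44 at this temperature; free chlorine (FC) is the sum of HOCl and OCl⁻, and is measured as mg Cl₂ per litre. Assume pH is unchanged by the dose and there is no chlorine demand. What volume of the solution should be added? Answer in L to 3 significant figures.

6.45 L

[OCl⁻]/[HOCl] = 10^(pH − pKa) = 10^(7.55 − 7.44) = 1.288; fraction as HOCl = 1/(1 + 1.288) = 0.437.
Free chlorine required for 0.71 ppm HOCl: 0.71 / 0.437 = 1.625 ppm.
FC to add: 1.625 − 0.2 = 1.425 mg/L as Cl₂.
Cl₂ equivalent: 1.425 mg/L × 604,000 L = 860.5 g.
Product at 11.6% available Cl: 860.5 / 0.116 = 7418 g.
Volume: 7418 g ÷ 1.15 g/mL = 6450 mL.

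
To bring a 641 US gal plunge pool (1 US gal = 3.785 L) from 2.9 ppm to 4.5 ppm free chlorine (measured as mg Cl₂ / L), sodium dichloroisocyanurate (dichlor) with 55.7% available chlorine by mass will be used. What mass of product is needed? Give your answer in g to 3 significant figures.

Volume: 641 US gal × 3.785 L/gal = 2,426 L.
Chlorine deficit: 4.5 − 2.9 = 1.6 ppm = 1.6 mg/L as Cl₂.
Cl₂ equivalent needed: 1.6 mg/L × 2,426 L = 3882 mg = 3.882 g.
Product at 55.7% available chlorine: 3.882 / 0.557 = 6.969 g.

6.97 g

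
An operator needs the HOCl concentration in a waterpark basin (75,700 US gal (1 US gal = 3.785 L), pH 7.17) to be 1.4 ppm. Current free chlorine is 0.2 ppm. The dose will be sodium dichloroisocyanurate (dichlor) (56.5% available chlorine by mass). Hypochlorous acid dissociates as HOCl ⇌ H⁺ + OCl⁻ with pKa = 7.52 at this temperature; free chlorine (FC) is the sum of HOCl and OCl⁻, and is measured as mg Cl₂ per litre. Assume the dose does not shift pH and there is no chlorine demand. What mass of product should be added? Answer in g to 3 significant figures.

Volume: 75,700 US gal × 3.785 L/gal = 286,524 L.
[OCl⁻]/[HOCl] = 10^(pH − pKa) = 10^(7.17 − 7.52) = 0.4467; fraction as HOCl = 1/(1 + 0.4467) = 0.6912.
Free chlorine required for 1.4 ppm HOCl: 1.4 / 0.6912 = 2.025 ppm.
FC to add: 2.025 − 0.2 = 1.825 mg/L as Cl₂.
Cl₂ equivalent: 1.825 mg/L × 286,524 L = 523 g.
Product at 56.5% available Cl: 523 / 0.565 = 925.7 g.

926 g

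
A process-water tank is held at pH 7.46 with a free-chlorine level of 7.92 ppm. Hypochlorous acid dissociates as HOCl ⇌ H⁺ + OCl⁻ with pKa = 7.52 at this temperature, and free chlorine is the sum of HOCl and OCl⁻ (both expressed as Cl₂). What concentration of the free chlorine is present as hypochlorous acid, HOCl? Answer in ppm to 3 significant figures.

[OCl⁻]/[HOCl] = 10^(pH − pKa) = 10^(7.46 − 7.52) = 10^-0.06 = 0.871.
Fraction as HOCl = 1 / (1 + 0.871) = 0.5345.
HOCl = 0.5345 × 7.92 ppm = 4.233 ppm.

4.23 ppm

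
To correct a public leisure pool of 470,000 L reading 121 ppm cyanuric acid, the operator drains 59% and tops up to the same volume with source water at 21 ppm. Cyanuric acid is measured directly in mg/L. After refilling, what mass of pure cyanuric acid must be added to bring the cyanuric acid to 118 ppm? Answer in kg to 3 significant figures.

After draining 59% and refilling: 121 × 0.41 + 21 × 0.59 = 62 ppm.
Deficit to target: 118 − 62 = 56 mg/L.
Mass: 56 mg/L × 470,000 L = 26,320 g cyanuric acid.

26.3 kg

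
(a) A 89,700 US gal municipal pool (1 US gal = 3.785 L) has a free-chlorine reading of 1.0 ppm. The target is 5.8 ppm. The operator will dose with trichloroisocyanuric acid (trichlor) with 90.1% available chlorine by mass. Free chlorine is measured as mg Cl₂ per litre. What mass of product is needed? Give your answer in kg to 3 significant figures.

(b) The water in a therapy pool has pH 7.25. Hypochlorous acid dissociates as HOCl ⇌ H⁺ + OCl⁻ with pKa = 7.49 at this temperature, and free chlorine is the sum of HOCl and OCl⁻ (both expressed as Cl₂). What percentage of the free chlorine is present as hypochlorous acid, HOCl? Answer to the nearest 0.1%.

(a) Volume: 89,700 US gal × 3.785 L/gal = 339,514 L.
(a) Chlorine deficit: 5.8 − 1.0 = 4.8 ppm = 4.8 mg/L as Cl₂.
(a) Cl₂ equivalent needed: 4.8 mg/L × 339,514 L = 1,630,000 mg = 1630 g.
(a) Product at 90.1% available chlorine: 1630 / 0.901 = 1809 g.

(b) [OCl⁻]/[HOCl] = 10^(pH − pKa) = 10^(7.25 − 7.49) = 10^-0.24 = 0.5754.
(b) Fraction as HOCl = 1 / (1 + 0.5754) = 0.6347.

(a) 1.81 kg; (b) 63.5%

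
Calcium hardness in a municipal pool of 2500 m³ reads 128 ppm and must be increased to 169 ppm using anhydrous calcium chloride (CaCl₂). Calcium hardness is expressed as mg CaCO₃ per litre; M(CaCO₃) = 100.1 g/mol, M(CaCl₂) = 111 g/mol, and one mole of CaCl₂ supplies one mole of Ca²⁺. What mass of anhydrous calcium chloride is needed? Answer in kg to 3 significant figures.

114 kg

Volume: 2500 m³ = 2,500,000 L.
Hardness to add: (169 − 128) = 41 mg/L as CaCO₃ × 2,500,000 L = 102,500 g as CaCO₃.
Moles of Ca²⁺ (1 mol Ca²⁺ ≡ 1 mol CaCO₃): 102,500 / 100.1 g/mol = 1024 mol.
Mass of CaCl₂: 1024 × 111 = 113,700 g.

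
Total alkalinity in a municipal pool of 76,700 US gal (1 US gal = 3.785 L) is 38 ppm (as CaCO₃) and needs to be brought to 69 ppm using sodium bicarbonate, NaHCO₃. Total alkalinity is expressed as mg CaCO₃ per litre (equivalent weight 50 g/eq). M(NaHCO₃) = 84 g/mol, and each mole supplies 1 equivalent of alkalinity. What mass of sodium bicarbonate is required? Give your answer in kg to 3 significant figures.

15.1 kg

Volume: 76,700 US gal × 3.785 L/gal = 290,310 L.
Alkalinity to add: (69 − 38) = 31 mg/L as CaCO₃ × 290,310 L = 9000 g as CaCO₃.
Equivalents: 9000 g ÷ 50 g/eq = 180 eq.
NaHCO₃ supplies 1 eq per mole → 180 mol.
Mass: 180 mol × 84 g/mol = 15,120 g.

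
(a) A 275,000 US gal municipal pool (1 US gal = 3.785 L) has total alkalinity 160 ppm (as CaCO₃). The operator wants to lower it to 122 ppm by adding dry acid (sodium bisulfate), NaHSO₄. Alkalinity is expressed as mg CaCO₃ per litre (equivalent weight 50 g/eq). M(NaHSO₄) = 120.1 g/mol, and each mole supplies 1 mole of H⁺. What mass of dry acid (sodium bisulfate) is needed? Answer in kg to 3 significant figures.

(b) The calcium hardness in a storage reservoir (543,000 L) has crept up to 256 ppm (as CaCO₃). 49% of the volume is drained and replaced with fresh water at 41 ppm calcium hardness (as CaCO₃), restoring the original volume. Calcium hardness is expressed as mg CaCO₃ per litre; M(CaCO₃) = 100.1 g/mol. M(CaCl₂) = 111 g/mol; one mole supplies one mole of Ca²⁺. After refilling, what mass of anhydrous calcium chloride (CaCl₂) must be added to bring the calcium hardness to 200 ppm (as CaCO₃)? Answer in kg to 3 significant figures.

(a) Volume: 275,000 US gal × 3.785 L/gal = 1,040,875 L.
(a) Alkalinity to neutralize: (160 − 122) = 38 mg/L as CaCO₃ × 1,040,875 L = 39,550 g as CaCO₃.
(a) Equivalents of H⁺ required: 39,550 ÷ 50 g/eq = 791.1 eq = 791.1 mol NaHSO₄.
(a) Mass of NaHSO₄: 791.1 × 120.1 = 95,010 g.

(b) After draining 49% and refilling: 256 × 0.51 + 41 × 0.49 = 150.65 ppm.
(b) Deficit to target: 200 − 150.65 = 49.35 mg/L.
(b) As CaCO₃: 49.35 mg/L × 543,000 L = 26,800 g; ÷ 100.1 = 267.7 mol Ca²⁺.
(b) Mass: 267.7 × 111 = 29,720 g.

(a) 95.0 kg; (b) 29.7 kg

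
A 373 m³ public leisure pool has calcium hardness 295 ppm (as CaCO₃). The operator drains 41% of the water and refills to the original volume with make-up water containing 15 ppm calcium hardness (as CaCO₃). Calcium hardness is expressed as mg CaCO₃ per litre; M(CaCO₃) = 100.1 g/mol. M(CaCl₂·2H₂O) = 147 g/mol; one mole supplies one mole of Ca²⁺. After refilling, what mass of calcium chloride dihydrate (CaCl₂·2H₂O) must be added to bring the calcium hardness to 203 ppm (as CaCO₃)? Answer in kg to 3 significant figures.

12.5 kg

Volume: 373 m³ = 373,000 L.
After draining 41% and refilling: 295 × 0.59 + 15 × 0.41 = 180.2 ppm.
Deficit to target: 203 − 180.2 = 22.8 mg/L.
As CaCO₃: 22.8 mg/L × 373,000 L = 8504 g; ÷ 100.1 = 84.96 mol Ca²⁺.
Mass: 84.96 × 147 = 12,490 g.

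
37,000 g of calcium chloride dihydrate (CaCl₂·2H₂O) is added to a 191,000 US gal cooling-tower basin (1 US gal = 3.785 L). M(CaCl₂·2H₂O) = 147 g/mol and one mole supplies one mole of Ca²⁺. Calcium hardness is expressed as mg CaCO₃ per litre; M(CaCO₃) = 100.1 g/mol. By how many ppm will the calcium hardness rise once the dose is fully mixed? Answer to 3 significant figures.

Volume: 191,000 US gal × 3.785 L/gal = 722,935 L.
Moles of Ca²⁺: 37,000 g ÷ 147 g/mol = 251.7 mol.
As CaCO₃: 251.7 mol × 100.1 g/mol = 25,200 g.
Rise: 25,200 g / 722,935 L × 1000 = 34.85 mg/L.

34.9 ppm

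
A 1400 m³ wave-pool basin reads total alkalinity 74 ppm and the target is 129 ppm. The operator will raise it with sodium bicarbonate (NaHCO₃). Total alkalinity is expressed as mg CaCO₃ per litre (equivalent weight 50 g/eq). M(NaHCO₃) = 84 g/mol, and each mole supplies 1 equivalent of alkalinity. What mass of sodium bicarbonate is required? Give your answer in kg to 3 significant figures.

Volume: 1400 m³ = 1,400,000 L.
Alkalinity to add: (129 − 74) = 55 mg/L as CaCO₃ × 1,400,000 L = 77,000 g as CaCO₃.
Equivalents: 77,000 g ÷ 50 g/eq = 1540 eq.
NaHCO₃ supplies 1 eq per mole → 1540 mol.
Mass: 1540 mol × 84 g/mol = 129,400 g.

129 kg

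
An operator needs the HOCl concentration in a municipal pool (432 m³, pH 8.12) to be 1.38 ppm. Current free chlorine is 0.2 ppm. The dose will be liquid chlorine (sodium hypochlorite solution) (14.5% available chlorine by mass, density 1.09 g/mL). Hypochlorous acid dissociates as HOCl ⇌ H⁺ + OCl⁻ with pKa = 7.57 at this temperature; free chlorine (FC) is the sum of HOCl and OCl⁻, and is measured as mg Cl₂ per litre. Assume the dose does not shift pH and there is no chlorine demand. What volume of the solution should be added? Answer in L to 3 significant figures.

Volume: 432 m³ = 432,000 L.
[OCl⁻]/[HOCl] = 10^(pH − pKa) = 10^(8.12 − 7.57) = 3.548; fraction as HOCl = 1/(1 + 3.548) = 0.2199.
Free chlorine required for 1.38 ppm HOCl: 1.38 / 0.2199 = 6.276 ppm.
FC to add: 6.276 − 0.2 = 6.076 mg/L as Cl₂.
Cl₂ equivalent: 6.076 mg/L × 432,000 L = 2625 g.
Product at 14.5% available Cl: 2625 / 0.145 = 18,100 g.
Volume: 18,100 g ÷ 1.09 g/mL = 16,610 mL.

16.6 L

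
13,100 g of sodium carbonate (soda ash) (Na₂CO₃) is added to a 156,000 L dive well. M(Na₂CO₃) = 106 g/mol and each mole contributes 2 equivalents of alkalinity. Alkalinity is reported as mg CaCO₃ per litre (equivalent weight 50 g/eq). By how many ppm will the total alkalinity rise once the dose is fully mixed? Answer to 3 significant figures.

79.2 ppm

Moles of Na₂CO₃: 13,100 g ÷ 106 g/mol = 123.6 mol → 247.2 eq of alkalinity.
As CaCO₃: 247.2 eq × 50 g/eq = 12,360 g.
Rise: 12,360 g / 156,000 L × 1000 = 79.22 mg/L.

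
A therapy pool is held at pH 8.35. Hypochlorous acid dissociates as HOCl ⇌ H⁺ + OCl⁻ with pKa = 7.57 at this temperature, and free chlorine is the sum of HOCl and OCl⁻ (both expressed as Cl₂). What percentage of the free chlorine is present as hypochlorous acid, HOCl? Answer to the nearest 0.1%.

14.2%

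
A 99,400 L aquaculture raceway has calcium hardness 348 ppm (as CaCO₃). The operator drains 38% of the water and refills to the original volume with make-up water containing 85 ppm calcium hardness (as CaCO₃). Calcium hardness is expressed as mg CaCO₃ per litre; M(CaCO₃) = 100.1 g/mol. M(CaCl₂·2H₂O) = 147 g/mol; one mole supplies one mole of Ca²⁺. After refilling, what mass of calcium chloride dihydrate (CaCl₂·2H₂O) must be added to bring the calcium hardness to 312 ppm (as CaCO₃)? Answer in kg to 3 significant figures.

After draining 38% and refilling: 348 × 0.62 + 85 × 0.38 = 248.06 ppm.
Deficit to target: 312 − 248.06 = 63.94 mg/L.
As CaCO₃: 63.94 mg/L × 99,400 L = 6356 g; ÷ 100.1 = 63.49 mol Ca²⁺.
Mass: 63.49 × 147 = 9333 g.

9.33 kg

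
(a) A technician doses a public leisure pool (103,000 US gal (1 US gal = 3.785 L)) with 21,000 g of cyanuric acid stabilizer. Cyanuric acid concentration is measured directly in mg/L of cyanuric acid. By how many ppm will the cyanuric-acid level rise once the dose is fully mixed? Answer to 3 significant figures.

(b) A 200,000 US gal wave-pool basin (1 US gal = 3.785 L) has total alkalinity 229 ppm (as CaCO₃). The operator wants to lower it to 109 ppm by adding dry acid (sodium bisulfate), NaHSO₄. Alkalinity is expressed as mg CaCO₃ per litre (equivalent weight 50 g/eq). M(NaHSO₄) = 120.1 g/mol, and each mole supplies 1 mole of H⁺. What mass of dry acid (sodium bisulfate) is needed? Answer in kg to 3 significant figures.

(a) Volume: 103,000 US gal × 3.785 L/gal = 389,855 L.
(a) Rise: 21,000 g / 389,855 L × 1000 = 53.87 mg/L.

(b) Volume: 200,000 US gal × 3.785 L/gal = 757,000 L.
(b) Alkalinity to neutralize: (229 − 109) = 120 mg/L as CaCO₃ × 757,000 L = 90,840 g as CaCO₃.
(b) Equivalents of H⁺ required: 90,840 ÷ 50 g/eq = 1817 eq = 1817 mol NaHSO₄.
(b) Mass of NaHSO₄: 1817 × 120.1 = 218,200 g.

(a) 53.9 ppm; (b) 218 kg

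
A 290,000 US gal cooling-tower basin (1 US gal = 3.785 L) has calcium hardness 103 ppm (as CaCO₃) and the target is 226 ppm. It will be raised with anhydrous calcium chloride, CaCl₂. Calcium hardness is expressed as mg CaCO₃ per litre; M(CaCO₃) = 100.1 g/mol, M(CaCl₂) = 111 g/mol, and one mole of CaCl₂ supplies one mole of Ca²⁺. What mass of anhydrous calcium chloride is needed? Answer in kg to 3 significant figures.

Volume: 290,000 US gal × 3.785 L/gal = 1,097,650 L.
Hardness to add: (226 − 103) = 123 mg/L as CaCO₃ × 1,097,650 L = 135,000 g as CaCO₃.
Moles of Ca²⁺ (1 mol Ca²⁺ ≡ 1 mol CaCO₃): 135,000 / 100.1 g/mol = 1349 mol.
Mass of CaCl₂: 1349 × 111 = 149,700 g.

150 kg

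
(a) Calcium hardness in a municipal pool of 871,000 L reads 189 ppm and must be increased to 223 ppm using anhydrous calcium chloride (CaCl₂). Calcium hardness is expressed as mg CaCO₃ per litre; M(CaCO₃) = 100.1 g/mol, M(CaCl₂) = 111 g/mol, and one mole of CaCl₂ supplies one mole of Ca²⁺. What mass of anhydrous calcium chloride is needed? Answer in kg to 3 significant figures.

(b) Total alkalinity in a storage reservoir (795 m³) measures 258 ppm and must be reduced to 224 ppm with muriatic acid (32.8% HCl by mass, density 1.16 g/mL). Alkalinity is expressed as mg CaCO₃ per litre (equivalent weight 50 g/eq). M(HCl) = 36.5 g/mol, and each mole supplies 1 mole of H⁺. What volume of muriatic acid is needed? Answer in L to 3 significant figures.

(a) Hardness to add: (223 − 189) = 34 mg/L as CaCO₃ × 871,000 L = 29,610 g as CaCO₃.
(a) Moles of Ca²⁺ (1 mol Ca²⁺ ≡ 1 mol CaCO₃): 29,610 / 100.1 g/mol = 295.8 mol.
(a) Mass of CaCl₂: 295.8 × 111 = 32,840 g.

(b) Volume: 795 m³ = 795,000 L.
(b) Alkalinity to neutralize: (258 − 224) = 34 mg/L as CaCO₃ × 795,000 L = 27,030 g as CaCO₃.
(b) Equivalents of H⁺ required: 27,030 ÷ 50 g/eq = 540.6 eq = 540.6 mol HCl.
(b) Mass of HCl: 540.6 × 36.5 = 19,730 g.
(b) Mass of 32.8% solution: 19,730 / 0.328 = 60,160 g.
(b) Volume: 60,160 g ÷ 1.16 g/mL = 51,860 mL.

(a) 32.8 kg; (b) 51.9 L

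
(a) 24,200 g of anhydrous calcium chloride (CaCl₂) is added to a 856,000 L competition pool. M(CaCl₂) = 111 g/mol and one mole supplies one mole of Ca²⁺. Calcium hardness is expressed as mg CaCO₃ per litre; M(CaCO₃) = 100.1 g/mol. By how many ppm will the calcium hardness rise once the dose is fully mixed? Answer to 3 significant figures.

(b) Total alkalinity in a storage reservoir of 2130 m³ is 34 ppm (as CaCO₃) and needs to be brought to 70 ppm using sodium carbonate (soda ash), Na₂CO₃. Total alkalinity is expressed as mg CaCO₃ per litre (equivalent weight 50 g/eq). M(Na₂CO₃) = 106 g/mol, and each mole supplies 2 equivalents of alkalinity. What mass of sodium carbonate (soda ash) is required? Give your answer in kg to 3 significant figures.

(a) Moles of Ca²⁺: 24,200 g ÷ 111 g/mol = 218 mol.
(a) As CaCO₃: 218 mol × 100.1 g/mol = 21,820 g.
(a) Rise: 21,820 g / 856,000 L × 1000 = 25.49 mg/L.

(b) Volume: 2130 m³ = 2,130,000 L.
(b) Alkalinity to add: (70 − 34) = 36 mg/L as CaCO₃ × 2,130,000 L = 76,680 g as CaCO₃.
(b) Equivalents: 76,680 g ÷ 50 g/eq = 1534 eq.
(b) Each mole of Na₂CO₃ supplies 2 eq, so 1534 / 2 = 766.8 mol.
(b) Mass: 766.8 mol × 106 g/mol = 81,280 g.

(a) 25.5 ppm; (b) 81.3 kg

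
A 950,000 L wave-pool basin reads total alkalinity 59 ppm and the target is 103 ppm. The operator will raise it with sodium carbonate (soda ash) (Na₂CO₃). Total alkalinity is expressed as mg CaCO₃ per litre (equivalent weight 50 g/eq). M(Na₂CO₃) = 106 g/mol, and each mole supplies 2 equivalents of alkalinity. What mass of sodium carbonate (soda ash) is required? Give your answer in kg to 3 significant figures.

44.3 kg

Alkalinity to add: (103 − 59) = 44 mg/L as CaCO₃ × 950,000 L = 41,800 g as CaCO₃.
Equivalents: 41,800 g ÷ 50 g/eq = 836 eq.
Each mole of Na₂CO₃ supplies 2 eq, so 836 / 2 = 418 mol.
Mass: 418 mol × 106 g/mol = 44,310 g.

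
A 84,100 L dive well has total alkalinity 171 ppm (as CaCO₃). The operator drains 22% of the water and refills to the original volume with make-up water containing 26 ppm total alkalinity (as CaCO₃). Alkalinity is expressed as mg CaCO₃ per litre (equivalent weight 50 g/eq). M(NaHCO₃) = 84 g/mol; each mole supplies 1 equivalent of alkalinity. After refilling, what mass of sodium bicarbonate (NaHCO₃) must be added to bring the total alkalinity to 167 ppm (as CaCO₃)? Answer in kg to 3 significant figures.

3.94 kg

After draining 22% and refilling: 171 × 0.78 + 26 × 0.22 = 139.1 ppm.
Deficit to target: 167 − 139.1 = 27.9 mg/L.
As CaCO₃: 27.9 mg/L × 84,100 L = 2346 g; ÷ 50 g/eq ÷ 1 = 46.93 mol NaHCO₃.
Mass: 46.93 × 84 = 3942 g.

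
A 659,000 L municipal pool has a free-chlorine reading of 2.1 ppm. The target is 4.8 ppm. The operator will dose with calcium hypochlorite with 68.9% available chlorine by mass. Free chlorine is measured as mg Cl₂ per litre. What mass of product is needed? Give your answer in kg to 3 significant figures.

Chlorine deficit: 4.8 − 2.1 = 2.7 ppm = 2.7 mg/L as Cl₂.
Cl₂ equivalent needed: 2.7 mg/L × 659,000 L = 1,779,000 mg = 1779 g.
Product at 68.9% available chlorine: 1779 / 0.689 = 2582 g.

2.58 kg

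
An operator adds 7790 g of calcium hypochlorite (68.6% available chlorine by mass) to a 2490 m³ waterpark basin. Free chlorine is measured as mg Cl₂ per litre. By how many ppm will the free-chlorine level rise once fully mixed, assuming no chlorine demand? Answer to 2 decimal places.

2.15 ppm

Volume: 2490 m³ = 2,490,000 L.
Available chlorine delivered: 7790 g × 0.686 = 5344 g as Cl₂.
Concentration rise: 5344 g / 2,490,000 L = 2.146 mg/L = 2.15 ppm.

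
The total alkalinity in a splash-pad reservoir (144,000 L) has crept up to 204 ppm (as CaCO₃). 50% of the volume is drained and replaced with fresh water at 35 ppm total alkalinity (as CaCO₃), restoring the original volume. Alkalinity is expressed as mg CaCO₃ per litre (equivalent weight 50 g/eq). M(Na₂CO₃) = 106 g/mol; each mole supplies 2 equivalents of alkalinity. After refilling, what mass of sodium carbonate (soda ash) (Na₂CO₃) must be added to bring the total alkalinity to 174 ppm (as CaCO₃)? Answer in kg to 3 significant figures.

8.32 kg

After draining 50% and refilling: 204 × 0.50 + 35 × 0.50 = 119.5 ppm.
Deficit to target: 174 − 119.5 = 54.5 mg/L.
As CaCO₃: 54.5 mg/L × 144,000 L = 7848 g; ÷ 50 g/eq ÷ 2 = 78.48 mol Na₂CO₃.
Mass: 78.48 × 106 = 8319 g.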